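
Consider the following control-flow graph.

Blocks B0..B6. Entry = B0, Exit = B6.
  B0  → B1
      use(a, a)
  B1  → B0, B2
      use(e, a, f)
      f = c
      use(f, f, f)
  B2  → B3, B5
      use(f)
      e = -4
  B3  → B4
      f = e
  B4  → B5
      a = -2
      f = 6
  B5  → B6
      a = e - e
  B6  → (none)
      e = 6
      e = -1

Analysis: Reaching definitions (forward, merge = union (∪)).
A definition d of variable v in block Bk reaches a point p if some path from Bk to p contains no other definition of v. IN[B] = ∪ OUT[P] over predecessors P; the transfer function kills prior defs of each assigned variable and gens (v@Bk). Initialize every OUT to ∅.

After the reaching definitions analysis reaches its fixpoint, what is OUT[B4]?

Answer: {a@B4, e@B2, f@B4}

Working:
Fixpoint table:
  B0:  IN={f@B1}  OUT={f@B1}
  B1:  IN={f@B1}  OUT={f@B1}
  B2:  IN={f@B1}  OUT={e@B2, f@B1}
  B3:  IN={e@B2, f@B1}  OUT={e@B2, f@B3}
  B4:  IN={e@B2, f@B3}  OUT={a@B4, e@B2, f@B4}
  B5:  IN={a@B4, e@B2, f@B1, f@B4}  OUT={a@B5, e@B2, f@B1, f@B4}
  B6:  IN={a@B5, e@B2, f@B1, f@B4}  OUT={a@B5, e@B6, f@B1, f@B4}

Merge at B4: IN[B4] = OUT[B3] = {e@B2, f@B3}
Applying B4's transfer function to that IN value gives OUT[B4] (row B4 above).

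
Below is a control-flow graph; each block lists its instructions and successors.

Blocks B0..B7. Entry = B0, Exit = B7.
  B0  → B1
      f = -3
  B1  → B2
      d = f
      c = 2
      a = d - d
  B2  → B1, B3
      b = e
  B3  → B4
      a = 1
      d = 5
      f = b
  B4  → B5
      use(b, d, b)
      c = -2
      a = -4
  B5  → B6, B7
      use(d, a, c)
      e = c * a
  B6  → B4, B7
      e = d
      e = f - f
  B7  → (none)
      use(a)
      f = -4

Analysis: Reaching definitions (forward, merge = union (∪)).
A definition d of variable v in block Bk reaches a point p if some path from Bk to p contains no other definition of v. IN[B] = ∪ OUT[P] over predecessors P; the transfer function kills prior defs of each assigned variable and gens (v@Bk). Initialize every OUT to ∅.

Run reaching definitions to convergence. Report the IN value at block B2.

Answer: {a@B1, b@B2, c@B1, d@B1, f@B0}

Working:
Fixpoint table:
  B0:  IN={}  OUT={f@B0}
  B1:  IN={a@B1, b@B2, c@B1, d@B1, f@B0}  OUT={a@B1, b@B2, c@B1, d@B1, f@B0}
  B2:  IN={a@B1, b@B2, c@B1, d@B1, f@B0}  OUT={a@B1, b@B2, c@B1, d@B1, f@B0}
  B3:  IN={a@B1, b@B2, c@B1, d@B1, f@B0}  OUT={a@B3, b@B2, c@B1, d@B3, f@B3}
  B4:  IN={a@B3, a@B4, b@B2, c@B1, c@B4, d@B3, e@B6, f@B3}  OUT={a@B4, b@B2, c@B4, d@B3, e@B6, f@B3}
  B5:  IN={a@B4, b@B2, c@B4, d@B3, e@B6, f@B3}  OUT={a@B4, b@B2, c@B4, d@B3, e@B5, f@B3}
  B6:  IN={a@B4, b@B2, c@B4, d@B3, e@B5, f@B3}  OUT={a@B4, b@B2, c@B4, d@B3, e@B6, f@B3}
  B7:  IN={a@B4, b@B2, c@B4, d@B3, e@B5, e@B6, f@B3}  OUT={a@B4, b@B2, c@B4, d@B3, e@B5, e@B6, f@B7}

Merge at B2: IN[B2] = OUT[B1] = {a@B1, b@B2, c@B1, d@B1, f@B0}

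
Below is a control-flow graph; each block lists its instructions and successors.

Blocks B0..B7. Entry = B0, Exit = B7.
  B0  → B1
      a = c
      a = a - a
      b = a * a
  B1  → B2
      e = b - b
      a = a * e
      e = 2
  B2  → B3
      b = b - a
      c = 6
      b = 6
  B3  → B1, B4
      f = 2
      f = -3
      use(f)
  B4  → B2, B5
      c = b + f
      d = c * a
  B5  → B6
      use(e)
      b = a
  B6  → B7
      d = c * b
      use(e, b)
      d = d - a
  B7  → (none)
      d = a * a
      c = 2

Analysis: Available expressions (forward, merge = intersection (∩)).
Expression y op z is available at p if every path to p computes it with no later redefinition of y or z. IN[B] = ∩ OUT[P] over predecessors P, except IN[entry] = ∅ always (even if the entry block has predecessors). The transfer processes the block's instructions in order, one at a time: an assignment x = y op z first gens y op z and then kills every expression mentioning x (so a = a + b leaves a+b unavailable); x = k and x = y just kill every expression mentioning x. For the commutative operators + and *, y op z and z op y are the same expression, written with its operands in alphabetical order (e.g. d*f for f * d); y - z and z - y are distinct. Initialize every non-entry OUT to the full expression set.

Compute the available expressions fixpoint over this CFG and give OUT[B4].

Per-block solution:
  B0:   IN={}   OUT={a*a}
  B1:   IN={}   OUT={b-b}
  B2:   IN={}   OUT={}
  B3:   IN={}   OUT={}
  B4:   IN={}   OUT={a*c, b+f}
  B5:   IN={a*c, b+f}   OUT={a*c}
  B6:   IN={a*c}   OUT={a*c, b*c}
  B7:   IN={a*c, b*c}   OUT={a*a}

Merge at B4: IN[B4] = OUT[B3] = {}
Applying B4's transfer function to that IN value gives OUT[B4] (row B4 above).

Answer: {a*c, b+f}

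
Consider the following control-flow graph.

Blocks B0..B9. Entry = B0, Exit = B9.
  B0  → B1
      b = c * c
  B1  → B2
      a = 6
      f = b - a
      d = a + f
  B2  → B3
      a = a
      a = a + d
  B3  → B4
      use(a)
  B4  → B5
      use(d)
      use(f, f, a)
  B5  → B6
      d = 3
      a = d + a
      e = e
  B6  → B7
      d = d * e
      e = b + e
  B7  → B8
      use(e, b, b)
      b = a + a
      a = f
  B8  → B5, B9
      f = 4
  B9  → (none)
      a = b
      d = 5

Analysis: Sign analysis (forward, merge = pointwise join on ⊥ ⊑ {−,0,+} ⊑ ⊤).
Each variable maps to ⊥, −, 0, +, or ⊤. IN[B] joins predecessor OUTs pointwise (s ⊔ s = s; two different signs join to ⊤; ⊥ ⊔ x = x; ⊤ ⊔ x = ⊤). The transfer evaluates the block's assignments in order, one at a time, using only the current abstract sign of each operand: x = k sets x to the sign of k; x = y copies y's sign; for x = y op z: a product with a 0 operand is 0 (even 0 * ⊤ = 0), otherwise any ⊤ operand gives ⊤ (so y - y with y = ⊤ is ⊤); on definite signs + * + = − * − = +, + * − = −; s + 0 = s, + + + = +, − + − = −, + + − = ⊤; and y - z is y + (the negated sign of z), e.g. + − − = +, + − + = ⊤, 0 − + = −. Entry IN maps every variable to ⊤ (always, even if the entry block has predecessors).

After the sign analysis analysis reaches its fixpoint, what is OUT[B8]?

Per-block solution:
  B0:   IN=(all ⊤)   OUT=(all ⊤)
  B1:   IN=(all ⊤)   OUT={a:+; rest ⊤}
  B2:   IN={a:+; rest ⊤}   OUT=(all ⊤)
  B3:   IN=(all ⊤)   OUT=(all ⊤)
  B4:   IN=(all ⊤)   OUT=(all ⊤)
  B5:   IN=(all ⊤)   OUT={d:+; rest ⊤}
  B6:   IN={d:+; rest ⊤}   OUT=(all ⊤)
  B7:   IN=(all ⊤)   OUT=(all ⊤)
  B8:   IN=(all ⊤)   OUT={f:+; rest ⊤}
  B9:   IN={f:+; rest ⊤}   OUT={d:+, f:+; rest ⊤}

Merge at B8: IN[B8] = OUT[B7] = {a: ⊤, b: ⊤, c: ⊤, d: ⊤, e: ⊤, f: ⊤}
Applying B8's transfer function to that IN value gives OUT[B8] (row B8 above).

Answer: {a: ⊤, b: ⊤, c: ⊤, d: ⊤, e: ⊤, f: +}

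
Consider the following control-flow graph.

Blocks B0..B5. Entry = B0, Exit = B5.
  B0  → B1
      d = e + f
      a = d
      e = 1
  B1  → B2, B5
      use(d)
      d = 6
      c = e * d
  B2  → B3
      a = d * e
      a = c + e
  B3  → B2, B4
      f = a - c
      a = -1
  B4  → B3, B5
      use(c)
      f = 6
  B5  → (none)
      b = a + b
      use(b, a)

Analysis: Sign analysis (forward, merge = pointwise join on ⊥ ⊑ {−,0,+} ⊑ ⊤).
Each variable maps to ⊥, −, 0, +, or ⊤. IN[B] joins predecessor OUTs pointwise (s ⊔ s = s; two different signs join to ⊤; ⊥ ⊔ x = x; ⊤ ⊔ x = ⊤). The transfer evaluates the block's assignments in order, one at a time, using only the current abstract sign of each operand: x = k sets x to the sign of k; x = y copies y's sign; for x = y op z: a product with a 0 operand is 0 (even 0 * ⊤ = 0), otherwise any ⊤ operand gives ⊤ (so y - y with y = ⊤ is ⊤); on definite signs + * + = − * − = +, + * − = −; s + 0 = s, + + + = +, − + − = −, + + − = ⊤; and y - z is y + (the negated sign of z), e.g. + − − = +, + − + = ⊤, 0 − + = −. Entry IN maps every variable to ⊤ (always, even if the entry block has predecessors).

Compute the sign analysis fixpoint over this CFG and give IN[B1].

Fixpoint table:
  B0:   IN=(all ⊤)   OUT={e:+; rest ⊤}
  B1:   IN={e:+; rest ⊤}   OUT={c:+, d:+, e:+; rest ⊤}
  B2:   IN={c:+, d:+, e:+; rest ⊤}   OUT={a:+, c:+, d:+, e:+; rest ⊤}
  B3:   IN={c:+, d:+, e:+; rest ⊤}   OUT={a:-, c:+, d:+, e:+; rest ⊤}
  B4:   IN={a:-, c:+, d:+, e:+; rest ⊤}   OUT={a:-, c:+, d:+, e:+, f:+; rest ⊤}
  B5:   IN={c:+, d:+, e:+; rest ⊤}   OUT={c:+, d:+, e:+; rest ⊤}

Merge at B1: IN[B1] = OUT[B0] = {a: ⊤, b: ⊤, c: ⊤, d: ⊤, e: +, f: ⊤}

Answer: {a: ⊤, b: ⊤, c: ⊤, d: ⊤, e: +, f: ⊤}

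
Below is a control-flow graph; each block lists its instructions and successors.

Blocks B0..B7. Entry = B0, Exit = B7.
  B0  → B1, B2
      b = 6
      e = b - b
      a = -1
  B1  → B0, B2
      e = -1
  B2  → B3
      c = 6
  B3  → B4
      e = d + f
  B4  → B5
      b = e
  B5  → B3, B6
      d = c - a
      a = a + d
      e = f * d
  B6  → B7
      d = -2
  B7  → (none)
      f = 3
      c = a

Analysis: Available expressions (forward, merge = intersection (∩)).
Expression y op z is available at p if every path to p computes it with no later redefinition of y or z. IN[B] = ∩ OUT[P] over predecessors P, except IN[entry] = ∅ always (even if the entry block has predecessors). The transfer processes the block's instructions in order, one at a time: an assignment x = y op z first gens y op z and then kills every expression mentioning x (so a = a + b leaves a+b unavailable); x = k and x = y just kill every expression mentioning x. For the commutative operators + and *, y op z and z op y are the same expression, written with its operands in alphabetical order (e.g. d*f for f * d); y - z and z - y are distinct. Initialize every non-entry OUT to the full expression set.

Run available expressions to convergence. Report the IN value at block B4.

Per-block solution:
  B0:  IN={}  OUT={b-b}
  B1:  IN={b-b}  OUT={b-b}
  B2:  IN={b-b}  OUT={b-b}
  B3:  IN={}  OUT={d+f}
  B4:  IN={d+f}  OUT={d+f}
  B5:  IN={d+f}  OUT={d*f}
  B6:  IN={d*f}  OUT={}
  B7:  IN={}  OUT={}

Merge at B4: IN[B4] = OUT[B3] = {d+f}

Answer: {d+f}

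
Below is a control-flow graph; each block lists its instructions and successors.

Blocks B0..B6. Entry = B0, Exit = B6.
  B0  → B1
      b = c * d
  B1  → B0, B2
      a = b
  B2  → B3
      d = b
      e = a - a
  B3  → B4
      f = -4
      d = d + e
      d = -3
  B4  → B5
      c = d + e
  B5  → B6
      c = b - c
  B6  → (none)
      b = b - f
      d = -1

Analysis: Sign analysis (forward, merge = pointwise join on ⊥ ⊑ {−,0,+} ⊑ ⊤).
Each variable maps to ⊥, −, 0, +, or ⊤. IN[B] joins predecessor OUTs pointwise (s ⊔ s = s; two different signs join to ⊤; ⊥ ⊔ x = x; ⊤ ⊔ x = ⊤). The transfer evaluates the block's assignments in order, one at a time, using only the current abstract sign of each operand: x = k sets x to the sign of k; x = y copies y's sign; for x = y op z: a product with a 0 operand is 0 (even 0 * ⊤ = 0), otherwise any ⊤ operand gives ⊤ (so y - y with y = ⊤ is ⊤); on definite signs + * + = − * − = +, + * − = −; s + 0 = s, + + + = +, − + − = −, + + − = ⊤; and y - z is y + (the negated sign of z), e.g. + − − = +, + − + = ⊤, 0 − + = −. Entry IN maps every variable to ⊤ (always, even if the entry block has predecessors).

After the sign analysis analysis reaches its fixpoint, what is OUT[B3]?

Answer: {a: ⊤, b: ⊤, c: ⊤, d: -, e: ⊤, f: -}

Trace:
Fixpoint table:
  B0:  IN=(all ⊤)  OUT=(all ⊤)
  B1:  IN=(all ⊤)  OUT=(all ⊤)
  B2:  IN=(all ⊤)  OUT=(all ⊤)
  B3:  IN=(all ⊤)  OUT={d:-, f:-; rest ⊤}
  B4:  IN={d:-, f:-; rest ⊤}  OUT={d:-, f:-; rest ⊤}
  B5:  IN={d:-, f:-; rest ⊤}  OUT={d:-, f:-; rest ⊤}
  B6:  IN={d:-, f:-; rest ⊤}  OUT={d:-, f:-; rest ⊤}

Merge at B3: IN[B3] = OUT[B2] = {a: ⊤, b: ⊤, c: ⊤, d: ⊤, e: ⊤, f: ⊤}
Applying B3's transfer function to that IN value gives OUT[B3] (row B3 above).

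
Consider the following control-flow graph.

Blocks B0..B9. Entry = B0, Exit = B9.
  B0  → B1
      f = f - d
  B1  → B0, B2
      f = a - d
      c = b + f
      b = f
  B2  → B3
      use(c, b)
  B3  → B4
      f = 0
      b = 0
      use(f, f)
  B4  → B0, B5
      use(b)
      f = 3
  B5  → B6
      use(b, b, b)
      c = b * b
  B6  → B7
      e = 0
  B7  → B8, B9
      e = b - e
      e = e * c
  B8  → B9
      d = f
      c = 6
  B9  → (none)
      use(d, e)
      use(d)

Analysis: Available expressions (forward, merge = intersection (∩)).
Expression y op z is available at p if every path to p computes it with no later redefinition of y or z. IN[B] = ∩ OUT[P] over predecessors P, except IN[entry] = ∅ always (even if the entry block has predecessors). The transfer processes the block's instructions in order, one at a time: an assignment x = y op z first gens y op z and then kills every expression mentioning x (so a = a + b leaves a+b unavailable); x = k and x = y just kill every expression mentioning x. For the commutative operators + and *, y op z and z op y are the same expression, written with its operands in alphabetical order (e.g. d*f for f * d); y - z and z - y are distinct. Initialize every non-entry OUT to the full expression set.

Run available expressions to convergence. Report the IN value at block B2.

Answer: {a-d}

Trace:
Per-block solution:
  B0: | IN={} | OUT={}
  B1: | IN={} | OUT={a-d}
  B2: | IN={a-d} | OUT={a-d}
  B3: | IN={a-d} | OUT={a-d}
  B4: | IN={a-d} | OUT={a-d}
  B5: | IN={a-d} | OUT={a-d, b*b}
  B6: | IN={a-d, b*b} | OUT={a-d, b*b}
  B7: | IN={a-d, b*b} | OUT={a-d, b*b}
  B8: | IN={a-d, b*b} | OUT={b*b}
  B9: | IN={b*b} | OUT={b*b}

Merge at B2: IN[B2] = OUT[B1] = {a-d}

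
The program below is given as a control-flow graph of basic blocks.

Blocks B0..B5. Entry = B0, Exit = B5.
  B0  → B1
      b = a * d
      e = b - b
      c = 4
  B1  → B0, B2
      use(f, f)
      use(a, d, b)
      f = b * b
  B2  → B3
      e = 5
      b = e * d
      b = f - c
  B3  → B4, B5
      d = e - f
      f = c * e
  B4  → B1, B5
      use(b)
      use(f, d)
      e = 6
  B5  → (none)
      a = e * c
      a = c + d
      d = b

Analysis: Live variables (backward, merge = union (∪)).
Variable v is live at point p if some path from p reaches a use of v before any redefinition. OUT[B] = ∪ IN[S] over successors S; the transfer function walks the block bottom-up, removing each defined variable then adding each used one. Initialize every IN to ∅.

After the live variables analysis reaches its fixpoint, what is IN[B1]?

Per-block solution:
  B0: | IN={a, d, f} | OUT={a, b, c, d, f}
  B1: | IN={a, b, c, d, f} | OUT={a, c, d, f}
  B2: | IN={a, c, d, f} | OUT={a, b, c, e, f}
  B3: | IN={a, b, c, e, f} | OUT={a, b, c, d, e, f}
  B4: | IN={a, b, c, d, f} | OUT={a, b, c, d, e, f}
  B5: | IN={b, c, d, e} | OUT={}

Merge at B1: OUT[B1] = IN[B0] ⊔ IN[B2] = {a, c, d, f}
Applying B1's transfer function to that OUT value gives IN[B1] (row B1 above).

Answer: {a, b, c, d, f}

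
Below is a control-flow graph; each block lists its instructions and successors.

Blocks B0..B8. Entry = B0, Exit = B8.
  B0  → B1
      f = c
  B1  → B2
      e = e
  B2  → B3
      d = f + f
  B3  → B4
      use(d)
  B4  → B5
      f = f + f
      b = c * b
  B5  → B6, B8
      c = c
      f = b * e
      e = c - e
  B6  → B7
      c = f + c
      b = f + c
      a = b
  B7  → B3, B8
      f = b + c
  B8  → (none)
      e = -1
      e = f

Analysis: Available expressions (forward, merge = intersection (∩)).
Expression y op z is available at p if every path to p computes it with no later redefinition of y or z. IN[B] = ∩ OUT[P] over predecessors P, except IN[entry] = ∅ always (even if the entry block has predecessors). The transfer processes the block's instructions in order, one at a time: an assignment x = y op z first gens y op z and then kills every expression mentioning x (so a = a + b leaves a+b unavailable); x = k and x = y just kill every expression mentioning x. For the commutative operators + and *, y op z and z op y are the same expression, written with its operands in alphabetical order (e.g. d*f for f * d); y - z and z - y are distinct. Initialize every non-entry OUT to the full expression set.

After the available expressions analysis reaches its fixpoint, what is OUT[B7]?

Answer: {b+c}

Derivation:
Per-block solution:
  B0: | IN={} | OUT={}
  B1: | IN={} | OUT={}
  B2: | IN={} | OUT={f+f}
  B3: | IN={} | OUT={}
  B4: | IN={} | OUT={}
  B5: | IN={} | OUT={}
  B6: | IN={} | OUT={c+f}
  B7: | IN={c+f} | OUT={b+c}
  B8: | IN={} | OUT={}

Merge at B7: IN[B7] = OUT[B6] = {c+f}
Applying B7's transfer function to that IN value gives OUT[B7] (row B7 above).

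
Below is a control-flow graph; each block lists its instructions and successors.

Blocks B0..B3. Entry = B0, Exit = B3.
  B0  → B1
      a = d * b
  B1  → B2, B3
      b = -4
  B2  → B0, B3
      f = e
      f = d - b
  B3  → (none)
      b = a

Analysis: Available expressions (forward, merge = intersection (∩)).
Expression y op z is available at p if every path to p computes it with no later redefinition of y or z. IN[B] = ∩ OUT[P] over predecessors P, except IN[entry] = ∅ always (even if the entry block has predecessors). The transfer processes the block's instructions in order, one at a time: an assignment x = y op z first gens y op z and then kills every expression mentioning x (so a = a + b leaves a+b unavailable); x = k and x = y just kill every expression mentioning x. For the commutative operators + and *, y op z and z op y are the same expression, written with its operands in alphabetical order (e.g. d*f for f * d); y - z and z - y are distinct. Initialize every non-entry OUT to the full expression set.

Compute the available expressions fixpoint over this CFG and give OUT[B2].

Answer: {d-b}

Trace:
Converged values:
  B0:   IN={}   OUT={b*d}
  B1:   IN={b*d}   OUT={}
  B2:   IN={}   OUT={d-b}
  B3:   IN={}   OUT={}

Merge at B2: IN[B2] = OUT[B1] = {}
Applying B2's transfer function to that IN value gives OUT[B2] (row B2 above).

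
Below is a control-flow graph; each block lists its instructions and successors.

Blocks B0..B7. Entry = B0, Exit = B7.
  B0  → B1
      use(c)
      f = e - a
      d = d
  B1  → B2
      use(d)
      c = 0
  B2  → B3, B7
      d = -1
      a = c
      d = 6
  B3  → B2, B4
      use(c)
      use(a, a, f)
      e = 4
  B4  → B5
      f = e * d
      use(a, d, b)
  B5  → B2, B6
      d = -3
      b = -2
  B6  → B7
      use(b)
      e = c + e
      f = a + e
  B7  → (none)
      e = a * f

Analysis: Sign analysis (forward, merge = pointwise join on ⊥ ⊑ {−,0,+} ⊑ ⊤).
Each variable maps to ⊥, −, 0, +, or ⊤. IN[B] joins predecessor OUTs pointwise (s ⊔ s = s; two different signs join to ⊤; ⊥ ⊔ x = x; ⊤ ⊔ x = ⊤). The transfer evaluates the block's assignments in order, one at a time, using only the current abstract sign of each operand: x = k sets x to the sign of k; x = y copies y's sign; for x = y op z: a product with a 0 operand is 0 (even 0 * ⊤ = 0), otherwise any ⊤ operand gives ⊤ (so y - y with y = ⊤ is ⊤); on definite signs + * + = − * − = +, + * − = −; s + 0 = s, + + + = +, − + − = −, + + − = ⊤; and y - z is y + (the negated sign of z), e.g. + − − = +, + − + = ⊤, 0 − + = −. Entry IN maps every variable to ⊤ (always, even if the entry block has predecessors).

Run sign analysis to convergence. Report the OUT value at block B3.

Converged values:
  B0:  IN=(all ⊤)  OUT=(all ⊤)
  B1:  IN=(all ⊤)  OUT={c:0; rest ⊤}
  B2:  IN={c:0; rest ⊤}  OUT={a:0, c:0, d:+; rest ⊤}
  B3:  IN={a:0, c:0, d:+; rest ⊤}  OUT={a:0, c:0, d:+, e:+; rest ⊤}
  B4:  IN={a:0, c:0, d:+, e:+; rest ⊤}  OUT={a:0, c:0, d:+, e:+, f:+; rest ⊤}
  B5:  IN={a:0, c:0, d:+, e:+, f:+; rest ⊤}  OUT={a:0, b:-, c:0, d:-, e:+, f:+; rest ⊤}
  B6:  IN={a:0, b:-, c:0, d:-, e:+, f:+; rest ⊤}  OUT={a:0, b:-, c:0, d:-, e:+, f:+; rest ⊤}
  B7:  IN={a:0, c:0; rest ⊤}  OUT={a:0, c:0, e:0; rest ⊤}

Merge at B3: IN[B3] = OUT[B2] = {a: 0, b: ⊤, c: 0, d: +, e: ⊤, f: ⊤}
Applying B3's transfer function to that IN value gives OUT[B3] (row B3 above).

Answer: {a: 0, b: ⊤, c: 0, d: +, e: +, f: ⊤}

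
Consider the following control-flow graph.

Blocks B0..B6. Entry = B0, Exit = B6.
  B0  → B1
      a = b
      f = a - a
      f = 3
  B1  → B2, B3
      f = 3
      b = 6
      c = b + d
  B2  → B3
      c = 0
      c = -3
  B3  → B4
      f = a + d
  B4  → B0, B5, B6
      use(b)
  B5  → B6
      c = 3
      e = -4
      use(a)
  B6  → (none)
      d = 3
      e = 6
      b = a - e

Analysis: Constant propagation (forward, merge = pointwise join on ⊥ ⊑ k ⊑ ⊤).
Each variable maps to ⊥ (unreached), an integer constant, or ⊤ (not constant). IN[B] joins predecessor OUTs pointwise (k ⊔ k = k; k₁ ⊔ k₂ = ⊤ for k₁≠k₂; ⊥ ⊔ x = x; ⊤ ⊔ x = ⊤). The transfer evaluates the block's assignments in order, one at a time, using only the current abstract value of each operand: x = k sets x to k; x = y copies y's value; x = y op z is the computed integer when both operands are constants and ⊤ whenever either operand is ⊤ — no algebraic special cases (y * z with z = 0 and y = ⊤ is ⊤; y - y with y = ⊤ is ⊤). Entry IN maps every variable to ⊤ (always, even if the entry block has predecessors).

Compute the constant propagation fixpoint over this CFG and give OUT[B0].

Per-block solution:
  B0:  IN=(all ⊤)  OUT={f:3; rest ⊤}
  B1:  IN={f:3; rest ⊤}  OUT={b:6, f:3; rest ⊤}
  B2:  IN={b:6, f:3; rest ⊤}  OUT={b:6, c:-3, f:3; rest ⊤}
  B3:  IN={b:6, f:3; rest ⊤}  OUT={b:6; rest ⊤}
  B4:  IN={b:6; rest ⊤}  OUT={b:6; rest ⊤}
  B5:  IN={b:6; rest ⊤}  OUT={b:6, c:3, e:-4; rest ⊤}
  B6:  IN={b:6; rest ⊤}  OUT={d:3, e:6; rest ⊤}

Merge at B0 (entry node, so the boundary value (all ⊤) is joined with the incoming edge(s)): IN[B0] = (all ⊤) ⊔ OUT[B4] = {a: ⊤, b: ⊤, c: ⊤, d: ⊤, e: ⊤, f: ⊤}
Applying B0's transfer function to that IN value gives OUT[B0] (row B0 above).

Answer: {a: ⊤, b: ⊤, c: ⊤, d: ⊤, e: ⊤, f: 3}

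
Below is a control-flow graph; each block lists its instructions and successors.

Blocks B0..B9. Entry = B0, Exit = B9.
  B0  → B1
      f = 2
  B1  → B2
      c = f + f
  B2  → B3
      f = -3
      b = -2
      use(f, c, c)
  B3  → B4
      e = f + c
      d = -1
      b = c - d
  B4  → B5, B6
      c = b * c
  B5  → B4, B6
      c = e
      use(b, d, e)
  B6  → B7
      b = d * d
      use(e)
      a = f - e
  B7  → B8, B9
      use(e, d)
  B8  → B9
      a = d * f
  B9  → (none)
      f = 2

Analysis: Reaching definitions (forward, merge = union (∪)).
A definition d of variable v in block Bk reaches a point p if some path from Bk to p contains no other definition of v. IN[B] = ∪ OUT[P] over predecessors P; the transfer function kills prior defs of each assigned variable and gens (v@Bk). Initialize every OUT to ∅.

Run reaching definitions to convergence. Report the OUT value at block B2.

Per-block solution:
  B0: | IN={} | OUT={f@B0}
  B1: | IN={f@B0} | OUT={c@B1, f@B0}
  B2: | IN={c@B1, f@B0} | OUT={b@B2, c@B1, f@B2}
  B3: | IN={b@B2, c@B1, f@B2} | OUT={b@B3, c@B1, d@B3, e@B3, f@B2}
  B4: | IN={b@B3, c@B1, c@B5, d@B3, e@B3, f@B2} | OUT={b@B3, c@B4, d@B3, e@B3, f@B2}
  B5: | IN={b@B3, c@B4, d@B3, e@B3, f@B2} | OUT={b@B3, c@B5, d@B3, e@B3, f@B2}
  B6: | IN={b@B3, c@B4, c@B5, d@B3, e@B3, f@B2} | OUT={a@B6, b@B6, c@B4, c@B5, d@B3, e@B3, f@B2}
  B7: | IN={a@B6, b@B6, c@B4, c@B5, d@B3, e@B3, f@B2} | OUT={a@B6, b@B6, c@B4, c@B5, d@B3, e@B3, f@B2}
  B8: | IN={a@B6, b@B6, c@B4, c@B5, d@B3, e@B3, f@B2} | OUT={a@B8, b@B6, c@B4, c@B5, d@B3, e@B3, f@B2}
  B9: | IN={a@B6, a@B8, b@B6, c@B4, c@B5, d@B3, e@B3, f@B2} | OUT={a@B6, a@B8, b@B6, c@B4, c@B5, d@B3, e@B3, f@B9}

Merge at B2: IN[B2] = OUT[B1] = {c@B1, f@B0}
Applying B2's transfer function to that IN value gives OUT[B2] (row B2 above).

Answer: {b@B2, c@B1, f@B2}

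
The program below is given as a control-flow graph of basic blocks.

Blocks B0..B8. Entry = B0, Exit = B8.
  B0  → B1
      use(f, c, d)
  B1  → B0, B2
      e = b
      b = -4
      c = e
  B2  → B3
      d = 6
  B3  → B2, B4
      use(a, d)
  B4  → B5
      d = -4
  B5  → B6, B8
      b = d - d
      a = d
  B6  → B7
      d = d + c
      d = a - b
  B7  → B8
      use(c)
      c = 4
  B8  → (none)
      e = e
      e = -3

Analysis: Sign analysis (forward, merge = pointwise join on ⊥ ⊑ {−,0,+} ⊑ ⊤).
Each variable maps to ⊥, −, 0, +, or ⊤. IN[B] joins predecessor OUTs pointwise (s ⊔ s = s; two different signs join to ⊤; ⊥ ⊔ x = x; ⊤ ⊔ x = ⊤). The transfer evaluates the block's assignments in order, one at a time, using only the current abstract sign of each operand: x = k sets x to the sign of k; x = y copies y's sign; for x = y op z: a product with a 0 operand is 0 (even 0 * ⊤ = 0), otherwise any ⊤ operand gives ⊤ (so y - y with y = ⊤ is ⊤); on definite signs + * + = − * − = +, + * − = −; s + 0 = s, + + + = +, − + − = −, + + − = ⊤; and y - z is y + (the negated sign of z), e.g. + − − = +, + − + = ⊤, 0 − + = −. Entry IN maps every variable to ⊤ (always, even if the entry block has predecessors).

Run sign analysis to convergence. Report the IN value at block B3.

Answer: {a: ⊤, b: -, c: ⊤, d: +, e: ⊤, f: ⊤}

Working:
Fixpoint table:
  B0:   IN=(all ⊤)   OUT=(all ⊤)
  B1:   IN=(all ⊤)   OUT={b:-; rest ⊤}
  B2:   IN={b:-; rest ⊤}   OUT={b:-, d:+; rest ⊤}
  B3:   IN={b:-, d:+; rest ⊤}   OUT={b:-, d:+; rest ⊤}
  B4:   IN={b:-, d:+; rest ⊤}   OUT={b:-, d:-; rest ⊤}
  B5:   IN={b:-, d:-; rest ⊤}   OUT={a:-, d:-; rest ⊤}
  B6:   IN={a:-, d:-; rest ⊤}   OUT={a:-; rest ⊤}
  B7:   IN={a:-; rest ⊤}   OUT={a:-, c:+; rest ⊤}
  B8:   IN={a:-; rest ⊤}   OUT={a:-, e:-; rest ⊤}

Merge at B3: IN[B3] = OUT[B2] = {a: ⊤, b: -, c: ⊤, d: +, e: ⊤, f: ⊤}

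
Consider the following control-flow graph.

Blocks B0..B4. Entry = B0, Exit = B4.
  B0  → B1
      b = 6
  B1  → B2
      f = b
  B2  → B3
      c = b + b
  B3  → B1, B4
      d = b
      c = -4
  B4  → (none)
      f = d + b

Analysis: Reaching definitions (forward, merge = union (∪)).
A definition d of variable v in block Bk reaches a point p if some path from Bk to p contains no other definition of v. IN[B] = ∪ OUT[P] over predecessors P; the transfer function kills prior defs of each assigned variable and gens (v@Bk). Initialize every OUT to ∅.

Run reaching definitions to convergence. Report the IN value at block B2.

Fixpoint table:
  B0:   IN={}   OUT={b@B0}
  B1:   IN={b@B0, c@B3, d@B3, f@B1}   OUT={b@B0, c@B3, d@B3, f@B1}
  B2:   IN={b@B0, c@B3, d@B3, f@B1}   OUT={b@B0, c@B2, d@B3, f@B1}
  B3:   IN={b@B0, c@B2, d@B3, f@B1}   OUT={b@B0, c@B3, d@B3, f@B1}
  B4:   IN={b@B0, c@B3, d@B3, f@B1}   OUT={b@B0, c@B3, d@B3, f@B4}

Merge at B2: IN[B2] = OUT[B1] = {b@B0, c@B3, d@B3, f@B1}

Answer: {b@B0, c@B3, d@B3, f@B1}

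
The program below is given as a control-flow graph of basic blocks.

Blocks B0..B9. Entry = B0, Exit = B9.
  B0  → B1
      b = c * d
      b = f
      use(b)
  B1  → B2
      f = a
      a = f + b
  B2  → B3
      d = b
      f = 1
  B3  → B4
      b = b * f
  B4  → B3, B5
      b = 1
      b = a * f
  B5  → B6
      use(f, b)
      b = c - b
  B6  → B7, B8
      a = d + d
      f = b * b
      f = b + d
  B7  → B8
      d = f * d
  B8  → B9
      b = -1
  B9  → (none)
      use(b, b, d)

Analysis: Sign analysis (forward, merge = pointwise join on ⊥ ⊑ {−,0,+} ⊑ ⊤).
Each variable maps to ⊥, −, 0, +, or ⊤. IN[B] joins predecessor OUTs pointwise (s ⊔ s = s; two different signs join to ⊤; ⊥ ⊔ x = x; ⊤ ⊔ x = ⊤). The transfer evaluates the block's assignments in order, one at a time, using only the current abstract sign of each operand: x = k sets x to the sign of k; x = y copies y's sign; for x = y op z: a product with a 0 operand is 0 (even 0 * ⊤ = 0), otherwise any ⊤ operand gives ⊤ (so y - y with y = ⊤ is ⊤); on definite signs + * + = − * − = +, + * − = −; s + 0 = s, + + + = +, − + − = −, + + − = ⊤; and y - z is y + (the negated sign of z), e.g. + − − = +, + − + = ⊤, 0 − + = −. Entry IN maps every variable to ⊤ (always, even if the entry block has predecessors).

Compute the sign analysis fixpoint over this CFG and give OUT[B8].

Fixpoint table:
  B0:   IN=(all ⊤)   OUT=(all ⊤)
  B1:   IN=(all ⊤)   OUT=(all ⊤)
  B2:   IN=(all ⊤)   OUT={f:+; rest ⊤}
  B3:   IN={f:+; rest ⊤}   OUT={f:+; rest ⊤}
  B4:   IN={f:+; rest ⊤}   OUT={f:+; rest ⊤}
  B5:   IN={f:+; rest ⊤}   OUT={f:+; rest ⊤}
  B6:   IN={f:+; rest ⊤}   OUT=(all ⊤)
  B7:   IN=(all ⊤)   OUT=(all ⊤)
  B8:   IN=(all ⊤)   OUT={b:-; rest ⊤}
  B9:   IN={b:-; rest ⊤}   OUT={b:-; rest ⊤}

Merge at B8: IN[B8] = OUT[B6] ⊔ OUT[B7] = {a: ⊤, b: ⊤, c: ⊤, d: ⊤, e: ⊤, f: ⊤}
Applying B8's transfer function to that IN value gives OUT[B8] (row B8 above).

Answer: {a: ⊤, b: -, c: ⊤, d: ⊤, e: ⊤, f: ⊤}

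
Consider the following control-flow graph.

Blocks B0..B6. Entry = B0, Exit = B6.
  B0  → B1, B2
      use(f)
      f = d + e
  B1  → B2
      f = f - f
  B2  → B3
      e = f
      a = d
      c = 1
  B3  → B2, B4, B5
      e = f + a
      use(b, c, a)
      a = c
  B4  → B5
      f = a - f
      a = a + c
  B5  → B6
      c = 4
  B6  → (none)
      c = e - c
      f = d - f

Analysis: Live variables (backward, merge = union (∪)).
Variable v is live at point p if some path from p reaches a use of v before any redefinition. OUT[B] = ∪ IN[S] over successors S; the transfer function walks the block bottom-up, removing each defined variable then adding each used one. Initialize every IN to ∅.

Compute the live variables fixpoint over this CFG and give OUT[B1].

Per-block solution:
  B0: | IN={b, d, e, f} | OUT={b, d, f}
  B1: | IN={b, d, f} | OUT={b, d, f}
  B2: | IN={b, d, f} | OUT={a, b, c, d, f}
  B3: | IN={a, b, c, d, f} | OUT={a, b, c, d, e, f}
  B4: | IN={a, c, d, e, f} | OUT={d, e, f}
  B5: | IN={d, e, f} | OUT={c, d, e, f}
  B6: | IN={c, d, e, f} | OUT={}

Merge at B1: OUT[B1] = IN[B2] = {b, d, f}

Answer: {b, d, f}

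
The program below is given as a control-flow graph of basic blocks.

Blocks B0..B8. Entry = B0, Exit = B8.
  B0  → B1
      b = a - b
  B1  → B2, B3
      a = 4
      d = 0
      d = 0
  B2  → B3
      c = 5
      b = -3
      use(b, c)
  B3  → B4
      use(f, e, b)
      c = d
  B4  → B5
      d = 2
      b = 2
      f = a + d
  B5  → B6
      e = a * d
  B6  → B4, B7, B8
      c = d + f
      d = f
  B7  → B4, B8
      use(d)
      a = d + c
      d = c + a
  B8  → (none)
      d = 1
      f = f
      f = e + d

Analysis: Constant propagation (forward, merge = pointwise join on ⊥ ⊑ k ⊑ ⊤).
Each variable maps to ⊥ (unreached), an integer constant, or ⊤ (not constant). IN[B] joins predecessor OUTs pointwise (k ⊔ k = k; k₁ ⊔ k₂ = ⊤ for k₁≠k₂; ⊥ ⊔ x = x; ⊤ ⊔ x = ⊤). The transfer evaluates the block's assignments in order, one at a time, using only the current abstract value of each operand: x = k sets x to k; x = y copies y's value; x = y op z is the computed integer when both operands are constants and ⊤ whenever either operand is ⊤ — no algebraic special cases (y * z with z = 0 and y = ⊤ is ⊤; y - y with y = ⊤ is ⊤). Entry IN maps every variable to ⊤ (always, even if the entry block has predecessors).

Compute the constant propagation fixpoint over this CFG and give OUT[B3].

Answer: {a: 4, b: ⊤, c: 0, d: 0, e: ⊤, f: ⊤}

Trace:
Fixpoint table:
  B0: | IN=(all ⊤) | OUT=(all ⊤)
  B1: | IN=(all ⊤) | OUT={a:4, d:0; rest ⊤}
  B2: | IN={a:4, d:0; rest ⊤} | OUT={a:4, b:-3, c:5, d:0; rest ⊤}
  B3: | IN={a:4, d:0; rest ⊤} | OUT={a:4, c:0, d:0; rest ⊤}
  B4: | IN=(all ⊤) | OUT={b:2, d:2; rest ⊤}
  B5: | IN={b:2, d:2; rest ⊤} | OUT={b:2, d:2; rest ⊤}
  B6: | IN={b:2, d:2; rest ⊤} | OUT={b:2; rest ⊤}
  B7: | IN={b:2; rest ⊤} | OUT={b:2; rest ⊤}
  B8: | IN={b:2; rest ⊤} | OUT={b:2, d:1; rest ⊤}

Merge at B3: IN[B3] = OUT[B1] ⊔ OUT[B2] = {a: 4, b: ⊤, c: ⊤, d: 0, e: ⊤, f: ⊤}
Applying B3's transfer function to that IN value gives OUT[B3] (row B3 above).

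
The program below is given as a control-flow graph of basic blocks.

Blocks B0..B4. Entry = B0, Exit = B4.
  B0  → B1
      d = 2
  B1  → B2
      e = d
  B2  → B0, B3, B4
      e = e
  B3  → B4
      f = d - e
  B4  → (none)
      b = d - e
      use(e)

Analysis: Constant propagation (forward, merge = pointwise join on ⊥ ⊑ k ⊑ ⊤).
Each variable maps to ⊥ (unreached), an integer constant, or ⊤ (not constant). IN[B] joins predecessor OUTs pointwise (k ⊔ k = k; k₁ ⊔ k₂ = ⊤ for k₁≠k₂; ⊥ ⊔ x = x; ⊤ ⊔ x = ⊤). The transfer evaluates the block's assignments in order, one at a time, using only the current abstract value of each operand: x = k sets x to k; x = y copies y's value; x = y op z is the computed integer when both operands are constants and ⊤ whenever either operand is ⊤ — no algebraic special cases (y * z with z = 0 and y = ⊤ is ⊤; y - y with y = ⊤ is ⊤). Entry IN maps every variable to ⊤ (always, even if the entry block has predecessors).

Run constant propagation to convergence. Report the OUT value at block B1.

Answer: {a: ⊤, b: ⊤, c: ⊤, d: 2, e: 2, f: ⊤}

Derivation:
Converged values:
  B0:  IN=(all ⊤)  OUT={d:2; rest ⊤}
  B1:  IN={d:2; rest ⊤}  OUT={d:2, e:2; rest ⊤}
  B2:  IN={d:2, e:2; rest ⊤}  OUT={d:2, e:2; rest ⊤}
  B3:  IN={d:2, e:2; rest ⊤}  OUT={d:2, e:2, f:0; rest ⊤}
  B4:  IN={d:2, e:2; rest ⊤}  OUT={b:0, d:2, e:2; rest ⊤}

Merge at B1: IN[B1] = OUT[B0] = {a: ⊤, b: ⊤, c: ⊤, d: 2, e: ⊤, f: ⊤}
Applying B1's transfer function to that IN value gives OUT[B1] (row B1 above).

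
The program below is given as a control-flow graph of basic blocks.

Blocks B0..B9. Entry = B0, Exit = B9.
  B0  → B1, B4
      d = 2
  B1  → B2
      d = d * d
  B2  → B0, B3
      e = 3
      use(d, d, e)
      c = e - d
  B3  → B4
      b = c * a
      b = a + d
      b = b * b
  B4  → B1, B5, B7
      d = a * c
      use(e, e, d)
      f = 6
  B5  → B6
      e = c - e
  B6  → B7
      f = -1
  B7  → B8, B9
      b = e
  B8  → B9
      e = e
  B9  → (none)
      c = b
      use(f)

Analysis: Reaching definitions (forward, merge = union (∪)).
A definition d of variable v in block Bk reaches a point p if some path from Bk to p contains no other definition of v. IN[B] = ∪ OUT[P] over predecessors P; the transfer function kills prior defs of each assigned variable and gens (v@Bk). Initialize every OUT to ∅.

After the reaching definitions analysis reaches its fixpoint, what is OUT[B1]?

Answer: {b@B3, c@B2, d@B1, e@B2, f@B4}

Working:
Fixpoint table:
  B0:  IN={b@B3, c@B2, d@B1, e@B2, f@B4}  OUT={b@B3, c@B2, d@B0, e@B2, f@B4}
  B1:  IN={b@B3, c@B2, d@B0, d@B4, e@B2, f@B4}  OUT={b@B3, c@B2, d@B1, e@B2, f@B4}
  B2:  IN={b@B3, c@B2, d@B1, e@B2, f@B4}  OUT={b@B3, c@B2, d@B1, e@B2, f@B4}
  B3:  IN={b@B3, c@B2, d@B1, e@B2, f@B4}  OUT={b@B3, c@B2, d@B1, e@B2, f@B4}
  B4:  IN={b@B3, c@B2, d@B0, d@B1, e@B2, f@B4}  OUT={b@B3, c@B2, d@B4, e@B2, f@B4}
  B5:  IN={b@B3, c@B2, d@B4, e@B2, f@B4}  OUT={b@B3, c@B2, d@B4, e@B5, f@B4}
  B6:  IN={b@B3, c@B2, d@B4, e@B5, f@B4}  OUT={b@B3, c@B2, d@B4, e@B5, f@B6}
  B7:  IN={b@B3, c@B2, d@B4, e@B2, e@B5, f@B4, f@B6}  OUT={b@B7, c@B2, d@B4, e@B2, e@B5, f@B4, f@B6}
  B8:  IN={b@B7, c@B2, d@B4, e@B2, e@B5, f@B4, f@B6}  OUT={b@B7, c@B2, d@B4, e@B8, f@B4, f@B6}
  B9:  IN={b@B7, c@B2, d@B4, e@B2, e@B5, e@B8, f@B4, f@B6}  OUT={b@B7, c@B9, d@B4, e@B2, e@B5, e@B8, f@B4, f@B6}

Merge at B1: IN[B1] = OUT[B0] ⊔ OUT[B4] = {b@B3, c@B2, d@B0, d@B4, e@B2, f@B4}
Applying B1's transfer function to that IN value gives OUT[B1] (row B1 above).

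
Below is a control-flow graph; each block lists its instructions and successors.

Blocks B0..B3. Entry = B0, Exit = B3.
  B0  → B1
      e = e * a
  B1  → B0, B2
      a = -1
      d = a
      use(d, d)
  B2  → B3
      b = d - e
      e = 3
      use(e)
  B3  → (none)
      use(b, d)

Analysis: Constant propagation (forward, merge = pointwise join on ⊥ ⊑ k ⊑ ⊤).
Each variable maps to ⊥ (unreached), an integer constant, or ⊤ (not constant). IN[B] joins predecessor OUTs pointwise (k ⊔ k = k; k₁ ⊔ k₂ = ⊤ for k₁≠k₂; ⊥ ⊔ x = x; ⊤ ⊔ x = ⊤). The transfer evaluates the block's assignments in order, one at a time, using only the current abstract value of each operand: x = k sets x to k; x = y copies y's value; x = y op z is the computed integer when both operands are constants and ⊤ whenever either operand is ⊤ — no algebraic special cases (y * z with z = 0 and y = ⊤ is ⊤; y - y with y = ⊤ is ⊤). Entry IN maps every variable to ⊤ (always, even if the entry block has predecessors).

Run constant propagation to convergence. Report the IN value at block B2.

Converged values:
  B0:   IN=(all ⊤)   OUT=(all ⊤)
  B1:   IN=(all ⊤)   OUT={a:-1, d:-1; rest ⊤}
  B2:   IN={a:-1, d:-1; rest ⊤}   OUT={a:-1, d:-1, e:3; rest ⊤}
  B3:   IN={a:-1, d:-1, e:3; rest ⊤}   OUT={a:-1, d:-1, e:3; rest ⊤}

Merge at B2: IN[B2] = OUT[B1] = {a: -1, b: ⊤, c: ⊤, d: -1, e: ⊤, f: ⊤}

Answer: {a: -1, b: ⊤, c: ⊤, d: -1, e: ⊤, f: ⊤}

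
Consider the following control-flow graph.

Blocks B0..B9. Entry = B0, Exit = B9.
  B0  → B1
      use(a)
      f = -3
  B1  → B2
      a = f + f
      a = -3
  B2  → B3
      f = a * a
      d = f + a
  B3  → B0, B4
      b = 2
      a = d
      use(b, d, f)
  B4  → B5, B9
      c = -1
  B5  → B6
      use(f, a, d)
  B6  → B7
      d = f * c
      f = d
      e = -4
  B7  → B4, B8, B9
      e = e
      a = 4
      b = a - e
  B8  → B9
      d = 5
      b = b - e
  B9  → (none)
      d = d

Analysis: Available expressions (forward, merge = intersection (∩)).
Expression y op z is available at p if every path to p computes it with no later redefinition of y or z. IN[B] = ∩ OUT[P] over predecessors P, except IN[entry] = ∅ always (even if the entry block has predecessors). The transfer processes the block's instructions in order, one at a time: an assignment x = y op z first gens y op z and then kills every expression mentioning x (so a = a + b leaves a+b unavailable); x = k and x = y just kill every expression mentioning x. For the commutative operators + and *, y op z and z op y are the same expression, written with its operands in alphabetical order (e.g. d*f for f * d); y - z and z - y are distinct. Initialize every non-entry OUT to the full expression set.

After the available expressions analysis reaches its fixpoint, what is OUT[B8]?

Answer: {a-e}

Derivation:
Converged values:
  B0: | IN={} | OUT={}
  B1: | IN={} | OUT={f+f}
  B2: | IN={f+f} | OUT={a*a, a+f}
  B3: | IN={a*a, a+f} | OUT={}
  B4: | IN={} | OUT={}
  B5: | IN={} | OUT={}
  B6: | IN={} | OUT={}
  B7: | IN={} | OUT={a-e}
  B8: | IN={a-e} | OUT={a-e}
  B9: | IN={} | OUT={}

Merge at B8: IN[B8] = OUT[B7] = {a-e}
Applying B8's transfer function to that IN value gives OUT[B8] (row B8 above).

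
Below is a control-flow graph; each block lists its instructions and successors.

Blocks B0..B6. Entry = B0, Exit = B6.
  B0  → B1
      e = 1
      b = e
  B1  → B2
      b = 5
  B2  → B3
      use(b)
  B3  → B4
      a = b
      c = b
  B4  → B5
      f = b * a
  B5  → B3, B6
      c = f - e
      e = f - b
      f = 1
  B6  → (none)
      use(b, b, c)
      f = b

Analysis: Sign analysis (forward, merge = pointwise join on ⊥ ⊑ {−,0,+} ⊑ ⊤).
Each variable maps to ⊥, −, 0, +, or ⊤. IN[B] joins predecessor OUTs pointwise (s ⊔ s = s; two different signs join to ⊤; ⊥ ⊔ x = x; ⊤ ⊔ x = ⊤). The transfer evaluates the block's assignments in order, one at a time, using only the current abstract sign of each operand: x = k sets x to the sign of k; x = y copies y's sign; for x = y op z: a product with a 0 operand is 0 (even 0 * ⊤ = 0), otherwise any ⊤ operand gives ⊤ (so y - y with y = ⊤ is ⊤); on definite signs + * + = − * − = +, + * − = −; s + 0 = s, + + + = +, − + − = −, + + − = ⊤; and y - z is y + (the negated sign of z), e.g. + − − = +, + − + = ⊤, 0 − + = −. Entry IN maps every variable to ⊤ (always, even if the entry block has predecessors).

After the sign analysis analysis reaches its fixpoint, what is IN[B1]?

Answer: {a: ⊤, b: +, c: ⊤, d: ⊤, e: +, f: ⊤}

Derivation:
Converged values:
  B0:   IN=(all ⊤)   OUT={b:+, e:+; rest ⊤}
  B1:   IN={b:+, e:+; rest ⊤}   OUT={b:+, e:+; rest ⊤}
  B2:   IN={b:+, e:+; rest ⊤}   OUT={b:+, e:+; rest ⊤}
  B3:   IN={b:+; rest ⊤}   OUT={a:+, b:+, c:+; rest ⊤}
  B4:   IN={a:+, b:+, c:+; rest ⊤}   OUT={a:+, b:+, c:+, f:+; rest ⊤}
  B5:   IN={a:+, b:+, c:+, f:+; rest ⊤}   OUT={a:+, b:+, f:+; rest ⊤}
  B6:   IN={a:+, b:+, f:+; rest ⊤}   OUT={a:+, b:+, f:+; rest ⊤}

Merge at B1: IN[B1] = OUT[B0] = {a: ⊤, b: +, c: ⊤, d: ⊤, e: +, f: ⊤}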